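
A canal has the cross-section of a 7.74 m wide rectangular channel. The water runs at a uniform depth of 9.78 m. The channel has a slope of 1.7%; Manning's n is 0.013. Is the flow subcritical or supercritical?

supercritical

Flow area A = b·y = 7.74 × 9.78 = 75.7 m². Wetted perimeter P = b + 2y = 7.74 + 2×9.78 = 27.3 m.
Hydraulic radius R = A/P = 75.7/27.3 = 2.773 m.
V = (1/n) R^(2/3) √S = (1/0.013) × 2.773^(2/3) × √0.017 = 19.8 m/s. Hydraulic depth D_h = A/T = 75.7/7.74 = 9.78 m.
Froude number Fr = V/√(g·D_h) = 19.8/√(9.81×9.78) = 2.02, which is greater than 1, so the flow is supercritical.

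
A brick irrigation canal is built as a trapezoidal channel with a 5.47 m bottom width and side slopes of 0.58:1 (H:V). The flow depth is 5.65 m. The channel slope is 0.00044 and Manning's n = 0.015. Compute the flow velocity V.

V = 2.69 m/s

With bottom width b = 5.47 m and side slope z = 0.58: A = (b + zy)y = (5.47 + 0.58×5.65)×5.65 = 49.42 m²; P = b + 2y√(1+z²) = 5.47 + 2×5.65×1.156 = 18.53 m.
Hydraulic radius R = A/P = 49.42/18.53 = 2.667 m.
From Manning's equation, V = (1/n) R^(2/3) S^(1/2) = (1/0.015) × 2.667^(2/3) × 0.00044^(1/2) = 2.69 m/s.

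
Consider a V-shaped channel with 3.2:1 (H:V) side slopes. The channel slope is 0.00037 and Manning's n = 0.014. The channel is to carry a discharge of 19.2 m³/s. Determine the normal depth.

y_n = 2.09 m

Manning's equation rearranged: A R^(2/3) = nQ / (1·√S) = 0.014 × 19.2 / (√0.00037) = 13.97.
Trying y = 1.59 m: A R^(2/3) = 6.73 — low.
Trying y = 2.09 m: A R^(2/3) = 13.95 — close enough.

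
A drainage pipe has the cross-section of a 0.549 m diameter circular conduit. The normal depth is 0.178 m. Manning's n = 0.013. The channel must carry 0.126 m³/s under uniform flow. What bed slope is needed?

S = 0.0131

For a circular section of diameter D = 0.549 m at depth y = 0.178 m, the central angle is θ = 2 arccos(1 − 2y/D) = 2.423 rad. Then A = (D²/8)(θ − sin θ) = 0.06649 m² and P = Dθ/2 = 0.6652 m.
Hydraulic radius R = A/P = 0.06649/0.6652 = 0.09997 m.
From Manning's equation, S = [nQ / (1 A R^(2/3))]² = [0.013 × 0.126 / (1 × 0.06649 × 0.09997^(2/3))]² = 0.0131.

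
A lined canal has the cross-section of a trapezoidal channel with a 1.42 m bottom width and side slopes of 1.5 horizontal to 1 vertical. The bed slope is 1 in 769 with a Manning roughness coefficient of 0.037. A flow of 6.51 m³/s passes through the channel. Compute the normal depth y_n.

y_n = 1.75 m

Manning's equation rearranged: A R^(2/3) = nQ / (1·√S) = 0.037 × 6.51 / (√0.0013) = 6.68.
Trying y = 1.92 m: A R^(2/3) = 8.199 — over.
Trying y = 1.39 m: A R^(2/3) = 4.048 — short.
Trying y = 1.75 m: A R^(2/3) = 6.676 — ≈ 6.68.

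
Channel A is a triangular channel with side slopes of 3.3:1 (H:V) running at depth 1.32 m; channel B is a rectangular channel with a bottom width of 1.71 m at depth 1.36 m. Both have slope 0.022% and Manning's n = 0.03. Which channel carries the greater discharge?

channel A

Channel A: For a triangular section with side slope z = 3.3: A = zy² = 3.3×1.32² = 5.75 m²; P = 2y√(1+z²) = 2×1.32×3.448 = 9.103 m. Hydraulic radius R = A/P = 5.75/9.103 = 0.6316 m. Q_A = (1/0.03)·5.75·0.6316^(2/3)·√0.00022 = 2.093 m³/s.
Channel B: Flow area A = b·y = 1.71 × 1.36 = 2.326 m². Wetted perimeter P = b + 2y = 1.71 + 2×1.36 = 4.43 m. Hydraulic radius R = A/P = 2.326/4.43 = 0.525 m. Q_B = (1/0.03)·2.326·0.525^(2/3)·√0.00022 = 0.7482 m³/s.
Q_A = 2.093 m³/s vs Q_B = 0.7482 m³/s, so channel A carries more.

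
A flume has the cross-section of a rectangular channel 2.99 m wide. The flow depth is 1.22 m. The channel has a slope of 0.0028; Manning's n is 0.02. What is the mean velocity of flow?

V = 2.03 m/s

Flow area A = b·y = 2.99 × 1.22 = 3.648 m². Wetted perimeter P = b + 2y = 2.99 + 2×1.22 = 5.43 m.
Hydraulic radius R = A/P = 3.648/5.43 = 0.6718 m.
From Manning's equation, V = (1/n) R^(2/3) S^(1/2) = (1/0.02) × 0.6718^(2/3) × 0.0028^(1/2) = 2.03 m/s.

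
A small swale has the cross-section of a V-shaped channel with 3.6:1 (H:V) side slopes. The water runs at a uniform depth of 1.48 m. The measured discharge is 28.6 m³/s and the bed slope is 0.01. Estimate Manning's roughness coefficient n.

For a triangular section with side slope z = 3.6: A = zy² = 3.6×1.48² = 7.885 m²; P = 2y√(1+z²) = 2×1.48×3.736 = 11.06 m.
Hydraulic radius R = A/P = 7.885/11.06 = 0.713 m.
Rearranging Manning's equation: n = (1/Q) A R^(2/3) S^(1/2) = (1/28.6) × 7.885 × 0.713^(2/3) × √0.01 = 0.022.

n = 0.022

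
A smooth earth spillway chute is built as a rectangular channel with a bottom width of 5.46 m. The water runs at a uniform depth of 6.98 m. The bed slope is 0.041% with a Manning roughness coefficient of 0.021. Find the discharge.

Flow area A = b·y = 5.46 × 6.98 = 38.11 m². Wetted perimeter P = b + 2y = 5.46 + 2×6.98 = 19.42 m.
Hydraulic radius R = A/P = 38.11/19.42 = 1.962 m.
Manning's equation: Q = (1/n) A R^(2/3) S^(1/2) = (1/0.021) × 38.11 × 1.962^(2/3) × 0.00041^(1/2) = 57.6 m³/s.

Q = 57.6 m³/s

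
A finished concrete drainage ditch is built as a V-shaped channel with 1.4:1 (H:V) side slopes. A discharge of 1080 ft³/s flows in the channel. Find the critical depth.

y_c = 8.2 ft

At critical depth, Q² T / (g A³) = 1, i.e. A³/T = Q²/g = 1080²/32.2 = 36220.
Try y = 7.26 ft: A³/T = 19770 — too small.
Try y = 10.2 ft: A³/T = 108200 — too large.
Try y = 8.2 ft: A³/T = 36330 — close enough.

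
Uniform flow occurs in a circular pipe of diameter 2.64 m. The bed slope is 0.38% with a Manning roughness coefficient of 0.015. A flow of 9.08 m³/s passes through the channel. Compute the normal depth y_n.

Manning's equation rearranged: A R^(2/3) = nQ / (1·√S) = 0.015 × 9.08 / (√0.0038) = 2.209.
At y = 1.5 m: A R^(2/3) = 2.561 — high.
At y = 1.19 m: A R^(2/3) = 1.734 — low.
At y = 1.37 m: A R^(2/3) = 2.209 — matches.

y_n = 1.37 m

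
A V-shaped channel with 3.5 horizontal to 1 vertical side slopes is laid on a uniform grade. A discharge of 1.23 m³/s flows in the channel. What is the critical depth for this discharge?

y_c = 0.479 m

At critical depth, Q² T / (g A³) = 1, i.e. A³/T = Q²/g = 1.23²/9.81 = 0.1542.
Trying y = 0.404 m: A³/T = 0.06592 — short.
Trying y = 0.479 m: A³/T = 0.1544 — close enough.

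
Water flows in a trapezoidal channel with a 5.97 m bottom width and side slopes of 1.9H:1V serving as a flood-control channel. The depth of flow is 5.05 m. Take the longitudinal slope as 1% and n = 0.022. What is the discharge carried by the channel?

Q = 717 m³/s

With bottom width b = 5.97 m and side slope z = 1.9: A = (b + zy)y = (5.97 + 1.9×5.05)×5.05 = 78.6 m²; P = b + 2y√(1+z²) = 5.97 + 2×5.05×2.147 = 27.66 m.
Hydraulic radius R = A/P = 78.6/27.66 = 2.842 m.
Manning's equation: Q = (1/n) A R^(2/3) S^(1/2) = (1/0.022) × 78.6 × 2.842^(2/3) × 0.01^(1/2) = 717 m³/s.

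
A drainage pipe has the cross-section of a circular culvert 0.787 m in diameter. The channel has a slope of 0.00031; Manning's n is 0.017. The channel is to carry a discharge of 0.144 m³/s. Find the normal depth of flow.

y_n = 0.555 m

Manning's equation rearranged: A R^(2/3) = nQ / (1·√S) = 0.017 × 0.144 / (√0.00031) = 0.139.
Trying y = 0.632 m: A R^(2/3) = 0.1614 — too large.
Trying y = 0.457 m: A R^(2/3) = 0.1051 — too small.
Trying y = 0.555 m: A R^(2/3) = 0.1391 — close enough.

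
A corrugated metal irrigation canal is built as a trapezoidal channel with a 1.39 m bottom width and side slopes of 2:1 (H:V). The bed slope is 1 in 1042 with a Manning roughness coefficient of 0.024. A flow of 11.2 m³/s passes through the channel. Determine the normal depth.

Manning's equation rearranged: A R^(2/3) = nQ / (1·√S) = 0.024 × 11.2 / (√0.0009597) = 8.677.
Try y = 2.09 m: A R^(2/3) = 12.29 — high.
Try y = 1.8 m: A R^(2/3) = 8.689 — ≈ 8.677.

y_n = 1.8 m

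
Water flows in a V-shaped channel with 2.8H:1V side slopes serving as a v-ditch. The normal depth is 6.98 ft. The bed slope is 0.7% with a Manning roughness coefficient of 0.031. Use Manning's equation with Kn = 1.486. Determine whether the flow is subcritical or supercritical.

subcritical

For a triangular section with side slope z = 2.8: A = zy² = 2.8×6.98² = 136.4 ft²; P = 2y√(1+z²) = 2×6.98×2.973 = 41.51 ft.
Hydraulic radius R = A/P = 136.4/41.51 = 3.287 ft.
V = (1.486/n) R^(2/3) √S = (1.486/0.031) × 3.287^(2/3) × √0.007 = 8.866 ft/s. Hydraulic depth D_h = A/T = 136.4/39.09 = 3.49 ft.
Froude number Fr = V/√(g·D_h) = 8.866/√(32.2×3.49) = 0.836, which is less than 1, so the flow is subcritical.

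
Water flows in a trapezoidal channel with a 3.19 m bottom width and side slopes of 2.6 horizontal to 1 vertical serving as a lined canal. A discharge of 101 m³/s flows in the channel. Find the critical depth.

At critical depth, Q² T / (g A³) = 1, i.e. A³/T = Q²/g = 101²/9.81 = 1040.
Trying y = 2.83 m: A³/T = 1485 — over.
Trying y = 2.6 m: A³/T = 1036 — close enough.

y_c = 2.6 m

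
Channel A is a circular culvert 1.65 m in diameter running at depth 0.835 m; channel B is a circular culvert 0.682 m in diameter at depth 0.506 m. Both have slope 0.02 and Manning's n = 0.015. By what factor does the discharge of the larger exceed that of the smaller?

5.98

Channel A: For a circular section of diameter D = 1.65 m at depth y = 0.835 m, the central angle is θ = 2 arccos(1 − 2y/D) = 3.166 rad. Then A = (D²/8)(θ − sin θ) = 1.086 m² and P = Dθ/2 = 2.612 m. Hydraulic radius R = A/P = 1.086/2.612 = 0.4157 m. Q_A = (1/0.015)·1.086·0.4157^(2/3)·√0.02 = 5.701 m³/s.
Channel B: For a circular section of diameter D = 0.682 m at depth y = 0.506 m, the central angle is θ = 2 arccos(1 − 2y/D) = 4.152 rad. Then A = (D²/8)(θ − sin θ) = 0.2906 m² and P = Dθ/2 = 1.416 m. Hydraulic radius R = A/P = 0.2906/1.416 = 0.2053 m. Q_B = (1/0.015)·0.2906·0.2053^(2/3)·√0.02 = 0.9535 m³/s.
The larger discharge is 5.701 m³/s and the smaller is 0.9535 m³/s; the ratio is 5.98.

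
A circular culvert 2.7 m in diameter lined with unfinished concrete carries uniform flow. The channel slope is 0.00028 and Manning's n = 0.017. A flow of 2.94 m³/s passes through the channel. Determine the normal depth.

y_n = 1.63 m

Manning's equation rearranged: A R^(2/3) = nQ / (1·√S) = 0.017 × 2.94 / (√0.00028) = 2.987.
At y = 1.36 m: A R^(2/3) = 2.231 — too small.
At y = 2.07 m: A R^(2/3) = 4.119 — too large.
At y = 1.63 m: A R^(2/3) = 2.988 — matches.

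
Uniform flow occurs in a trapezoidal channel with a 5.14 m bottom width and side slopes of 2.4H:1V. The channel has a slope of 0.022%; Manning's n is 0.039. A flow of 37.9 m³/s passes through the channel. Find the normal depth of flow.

y_n = 3.96 m

Manning's equation rearranged: A R^(2/3) = nQ / (1·√S) = 0.039 × 37.9 / (√0.00022) = 99.65.
Try y = 3.52 m: A R^(2/3) = 76.94 — short.
Try y = 3.96 m: A R^(2/3) = 99.68 — matches.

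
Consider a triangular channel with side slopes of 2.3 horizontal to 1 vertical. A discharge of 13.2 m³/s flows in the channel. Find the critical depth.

At critical depth, Q² T / (g A³) = 1, i.e. A³/T = Q²/g = 13.2²/9.81 = 17.76.
Try y = 1.75 m: A³/T = 43.41 — over.
Try y = 1.46 m: A³/T = 17.55 — matches.

y_c = 1.46 m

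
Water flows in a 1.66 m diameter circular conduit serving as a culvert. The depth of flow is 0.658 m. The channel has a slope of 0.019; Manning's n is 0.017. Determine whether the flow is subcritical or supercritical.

supercritical

For a circular section of diameter D = 1.66 m at depth y = 0.658 m, the central angle is θ = 2 arccos(1 − 2y/D) = 2.724 rad. Then A = (D²/8)(θ − sin θ) = 0.7987 m² and P = Dθ/2 = 2.261 m.
Hydraulic radius R = A/P = 0.7987/2.261 = 0.3532 m.
V = (1/n) R^(2/3) √S = (1/0.017) × 0.3532^(2/3) × √0.019 = 4.052 m/s. Hydraulic depth D_h = A/T = 0.7987/1.624 = 0.4918 m.
Froude number Fr = V/√(g·D_h) = 4.052/√(9.81×0.4918) = 1.84, which is greater than 1, so the flow is supercritical.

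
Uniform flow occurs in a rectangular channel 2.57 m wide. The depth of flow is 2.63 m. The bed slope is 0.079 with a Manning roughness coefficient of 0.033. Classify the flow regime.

supercritical

Flow area A = b·y = 2.57 × 2.63 = 6.759 m². Wetted perimeter P = b + 2y = 2.57 + 2×2.63 = 7.83 m.
Hydraulic radius R = A/P = 6.759/7.83 = 0.8632 m.
V = (1/n) R^(2/3) √S = (1/0.033) × 0.8632^(2/3) × √0.079 = 7.722 m/s. Hydraulic depth D_h = A/T = 6.759/2.57 = 2.63 m.
Froude number Fr = V/√(g·D_h) = 7.722/√(9.81×2.63) = 1.52, which is greater than 1, so the flow is supercritical.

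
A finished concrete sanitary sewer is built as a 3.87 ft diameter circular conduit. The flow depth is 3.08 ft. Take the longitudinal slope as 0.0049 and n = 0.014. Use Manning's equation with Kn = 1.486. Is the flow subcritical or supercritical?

subcritical

For a circular section of diameter D = 3.87 ft at depth y = 3.08 ft, the central angle is θ = 2 arccos(1 − 2y/D) = 4.408 rad. Then A = (D²/8)(θ − sin θ) = 10.04 ft² and P = Dθ/2 = 8.529 ft.
Hydraulic radius R = A/P = 10.04/8.529 = 1.177 ft.
V = (1.486/n) R^(2/3) √S = (1.486/0.014) × 1.177^(2/3) × √0.0049 = 8.282 ft/s. Hydraulic depth D_h = A/T = 10.04/3.12 = 3.218 ft.
Froude number Fr = V/√(g·D_h) = 8.282/√(32.2×3.218) = 0.814, which is less than 1, so the flow is subcritical.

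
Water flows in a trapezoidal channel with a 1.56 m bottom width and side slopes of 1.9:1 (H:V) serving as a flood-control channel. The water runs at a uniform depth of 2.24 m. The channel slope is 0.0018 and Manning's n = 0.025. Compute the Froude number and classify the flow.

With bottom width b = 1.56 m and side slope z = 1.9: A = (b + zy)y = (1.56 + 1.9×2.24)×2.24 = 13.03 m²; P = b + 2y√(1+z²) = 1.56 + 2×2.24×2.147 = 11.18 m.
Hydraulic radius R = A/P = 13.03/11.18 = 1.165 m.
V = (1/n) R^(2/3) √S = (1/0.025) × 1.165^(2/3) × √0.0018 = 1.879 m/s. Hydraulic depth D_h = A/T = 13.03/10.07 = 1.293 m.
Froude number Fr = V/√(g·D_h) = 1.879/√(9.81×1.293) = 0.528, which is less than 1, so the flow is subcritical.

subcritical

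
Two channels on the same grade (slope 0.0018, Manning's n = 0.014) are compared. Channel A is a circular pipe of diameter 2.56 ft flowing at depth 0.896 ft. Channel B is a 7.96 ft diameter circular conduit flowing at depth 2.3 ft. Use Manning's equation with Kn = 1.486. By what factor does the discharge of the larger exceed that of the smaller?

Channel A: For a circular section of diameter D = 2.56 ft at depth y = 0.896 ft, the central angle is θ = 2 arccos(1 − 2y/D) = 2.532 rad. Then A = (D²/8)(θ − sin θ) = 1.606 ft² and P = Dθ/2 = 3.241 ft. Hydraulic radius R = A/P = 1.606/3.241 = 0.4953 ft. Q_A = (1.486/0.014)·1.606·0.4953^(2/3)·√0.0018 = 4.526 ft³/s.
Channel B: For a circular section of diameter D = 7.96 ft at depth y = 2.3 ft, the central angle is θ = 2 arccos(1 − 2y/D) = 2.27 rad. Then A = (D²/8)(θ − sin θ) = 11.92 ft² and P = Dθ/2 = 9.035 ft. Hydraulic radius R = A/P = 11.92/9.035 = 1.319 ft. Q_B = (1.486/0.014)·11.92·1.319^(2/3)·√0.0018 = 64.55 ft³/s.
The larger discharge is 64.55 ft³/s and the smaller is 4.526 ft³/s; the ratio is 14.3.

14.3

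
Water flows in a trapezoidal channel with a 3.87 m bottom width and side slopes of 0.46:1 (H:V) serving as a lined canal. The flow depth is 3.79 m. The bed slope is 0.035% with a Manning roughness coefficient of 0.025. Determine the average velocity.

With bottom width b = 3.87 m and side slope z = 0.46: A = (b + zy)y = (3.87 + 0.46×3.79)×3.79 = 21.27 m²; P = b + 2y√(1+z²) = 3.87 + 2×3.79×1.101 = 12.21 m.
Hydraulic radius R = A/P = 21.27/12.21 = 1.742 m.
From Manning's equation, V = (1/n) R^(2/3) S^(1/2) = (1/0.025) × 1.742^(2/3) × 0.00035^(1/2) = 1.08 m/s.

V = 1.08 m/s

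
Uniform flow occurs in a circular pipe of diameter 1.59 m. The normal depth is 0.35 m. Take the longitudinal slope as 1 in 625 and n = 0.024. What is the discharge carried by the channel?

For a circular section of diameter D = 1.59 m at depth y = 0.35 m, the central angle is θ = 2 arccos(1 − 2y/D) = 1.953 rad. Then A = (D²/8)(θ − sin θ) = 0.3241 m² and P = Dθ/2 = 1.553 m.
Hydraulic radius R = A/P = 0.3241/1.553 = 0.2087 m.
Manning's equation: Q = (1/n) A R^(2/3) S^(1/2) = (1/0.024) × 0.3241 × 0.2087^(2/3) × 0.0016^(1/2) = 0.19 m³/s.

Q = 0.19 m³/s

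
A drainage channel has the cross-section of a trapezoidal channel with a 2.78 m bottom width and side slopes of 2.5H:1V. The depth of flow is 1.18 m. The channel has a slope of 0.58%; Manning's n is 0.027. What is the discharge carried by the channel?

With bottom width b = 2.78 m and side slope z = 2.5: A = (b + zy)y = (2.78 + 2.5×1.18)×1.18 = 6.761 m²; P = b + 2y√(1+z²) = 2.78 + 2×1.18×2.693 = 9.134 m.
Hydraulic radius R = A/P = 6.761/9.134 = 0.7402 m.
Manning's equation: Q = (1/n) A R^(2/3) S^(1/2) = (1/0.027) × 6.761 × 0.7402^(2/3) × 0.0058^(1/2) = 15.6 m³/s.

Q = 15.6 m³/s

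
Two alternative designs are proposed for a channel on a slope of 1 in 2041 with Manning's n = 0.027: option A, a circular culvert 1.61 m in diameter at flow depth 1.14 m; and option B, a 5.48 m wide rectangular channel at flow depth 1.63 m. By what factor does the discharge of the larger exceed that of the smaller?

9.61

Channel A: For a circular section of diameter D = 1.61 m at depth y = 1.14 m, the central angle is θ = 2 arccos(1 − 2y/D) = 4 rad. Then A = (D²/8)(θ − sin θ) = 1.541 m² and P = Dθ/2 = 3.22 m. Hydraulic radius R = A/P = 1.541/3.22 = 0.4787 m. Q_A = (1/0.027)·1.541·0.4787^(2/3)·√0.00049 = 0.7732 m³/s.
Channel B: Flow area A = b·y = 5.48 × 1.63 = 8.932 m². Wetted perimeter P = b + 2y = 5.48 + 2×1.63 = 8.74 m. Hydraulic radius R = A/P = 8.932/8.74 = 1.022 m. Q_B = (1/0.027)·8.932·1.022^(2/3)·√0.00049 = 7.43 m³/s.
The larger discharge is 7.43 m³/s and the smaller is 0.7732 m³/s; the ratio is 9.61.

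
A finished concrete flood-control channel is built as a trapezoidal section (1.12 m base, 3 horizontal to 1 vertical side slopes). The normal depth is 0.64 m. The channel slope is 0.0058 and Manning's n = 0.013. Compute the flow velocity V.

V = 3.05 m/s

With bottom width b = 1.12 m and side slope z = 3: A = (b + zy)y = (1.12 + 3×0.64)×0.64 = 1.946 m²; P = b + 2y√(1+z²) = 1.12 + 2×0.64×3.162 = 5.168 m.
Hydraulic radius R = A/P = 1.946/5.168 = 0.3765 m.
From Manning's equation, V = (1/n) R^(2/3) S^(1/2) = (1/0.013) × 0.3765^(2/3) × 0.0058^(1/2) = 3.05 m/s.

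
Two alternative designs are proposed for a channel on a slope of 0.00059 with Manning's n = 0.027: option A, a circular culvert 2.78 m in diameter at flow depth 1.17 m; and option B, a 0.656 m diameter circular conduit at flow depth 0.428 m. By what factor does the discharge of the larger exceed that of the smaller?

22.9

Channel A: For a circular section of diameter D = 2.78 m at depth y = 1.17 m, the central angle is θ = 2 arccos(1 − 2y/D) = 2.824 rad. Then A = (D²/8)(θ − sin θ) = 2.426 m² and P = Dθ/2 = 3.925 m. Hydraulic radius R = A/P = 2.426/3.925 = 0.6181 m. Q_A = (1/0.027)·2.426·0.6181^(2/3)·√0.00059 = 1.584 m³/s.
Channel B: For a circular section of diameter D = 0.656 m at depth y = 0.428 m, the central angle is θ = 2 arccos(1 − 2y/D) = 3.761 rad. Then A = (D²/8)(θ − sin θ) = 0.2336 m² and P = Dθ/2 = 1.234 m. Hydraulic radius R = A/P = 0.2336/1.234 = 0.1893 m. Q_B = (1/0.027)·0.2336·0.1893^(2/3)·√0.00059 = 0.06928 m³/s.
The larger discharge is 1.584 m³/s and the smaller is 0.06928 m³/s; the ratio is 22.9.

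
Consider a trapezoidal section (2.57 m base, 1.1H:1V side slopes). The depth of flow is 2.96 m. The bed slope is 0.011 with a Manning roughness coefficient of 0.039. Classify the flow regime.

subcritical

With bottom width b = 2.57 m and side slope z = 1.1: A = (b + zy)y = (2.57 + 1.1×2.96)×2.96 = 17.24 m²; P = b + 2y√(1+z²) = 2.57 + 2×2.96×1.487 = 11.37 m.
Hydraulic radius R = A/P = 17.24/11.37 = 1.517 m.
V = (1/n) R^(2/3) √S = (1/0.039) × 1.517^(2/3) × √0.011 = 3.55 m/s. Hydraulic depth D_h = A/T = 17.24/9.082 = 1.899 m.
Froude number Fr = V/√(g·D_h) = 3.55/√(9.81×1.899) = 0.823, which is less than 1, so the flow is subcritical.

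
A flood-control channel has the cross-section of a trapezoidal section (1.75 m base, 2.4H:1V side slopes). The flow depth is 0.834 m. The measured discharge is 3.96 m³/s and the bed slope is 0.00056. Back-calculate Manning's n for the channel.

With bottom width b = 1.75 m and side slope z = 2.4: A = (b + zy)y = (1.75 + 2.4×0.834)×0.834 = 3.129 m²; P = b + 2y√(1+z²) = 1.75 + 2×0.834×2.6 = 6.087 m.
Hydraulic radius R = A/P = 3.129/6.087 = 0.514 m.
Rearranging Manning's equation: n = (1/Q) A R^(2/3) S^(1/2) = (1/3.96) × 3.129 × 0.514^(2/3) × √0.00056 = 0.012.

n = 0.012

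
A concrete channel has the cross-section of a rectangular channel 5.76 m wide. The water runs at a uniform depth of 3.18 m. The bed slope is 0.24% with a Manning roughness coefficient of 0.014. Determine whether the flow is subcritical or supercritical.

subcritical

Flow area A = b·y = 5.76 × 3.18 = 18.32 m². Wetted perimeter P = b + 2y = 5.76 + 2×3.18 = 12.12 m.
Hydraulic radius R = A/P = 18.32/12.12 = 1.511 m.
V = (1/n) R^(2/3) √S = (1/0.014) × 1.511^(2/3) × √0.0024 = 4.608 m/s. Hydraulic depth D_h = A/T = 18.32/5.76 = 3.18 m.
Froude number Fr = V/√(g·D_h) = 4.608/√(9.81×3.18) = 0.825, which is less than 1, so the flow is subcritical.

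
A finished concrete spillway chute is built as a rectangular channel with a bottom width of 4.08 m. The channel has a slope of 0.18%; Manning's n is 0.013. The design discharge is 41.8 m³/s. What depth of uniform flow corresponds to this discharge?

y_n = 2.81 m

Manning's equation rearranged: A R^(2/3) = nQ / (1·√S) = 0.013 × 41.8 / (√0.0018) = 12.81.
Try y = 2.1 m: A R^(2/3) = 8.766 — short.
Try y = 3.14 m: A R^(2/3) = 14.76 — over.
Try y = 2.81 m: A R^(2/3) = 12.82 — ≈ 12.81.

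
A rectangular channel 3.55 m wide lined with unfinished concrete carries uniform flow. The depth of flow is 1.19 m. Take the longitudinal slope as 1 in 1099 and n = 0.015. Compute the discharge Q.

Q = 6.78 m³/s

Flow area A = b·y = 3.55 × 1.19 = 4.224 m². Wetted perimeter P = b + 2y = 3.55 + 2×1.19 = 5.93 m.
Hydraulic radius R = A/P = 4.224/5.93 = 0.7124 m.
Manning's equation: Q = (1/n) A R^(2/3) S^(1/2) = (1/0.015) × 4.224 × 0.7124^(2/3) × 0.0009099^(1/2) = 6.78 m³/s.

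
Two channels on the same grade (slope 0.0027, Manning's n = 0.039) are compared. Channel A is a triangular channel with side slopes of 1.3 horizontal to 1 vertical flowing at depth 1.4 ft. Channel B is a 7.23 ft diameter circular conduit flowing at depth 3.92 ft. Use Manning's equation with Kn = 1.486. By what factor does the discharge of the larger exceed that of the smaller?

Channel A: For a triangular section with side slope z = 1.3: A = zy² = 1.3×1.4² = 2.548 ft²; P = 2y√(1+z²) = 2×1.4×1.64 = 4.592 ft. Hydraulic radius R = A/P = 2.548/4.592 = 0.5548 ft. Q_A = (1.486/0.039)·2.548·0.5548^(2/3)·√0.0027 = 3.406 ft³/s.
Channel B: For a circular section of diameter D = 7.23 ft at depth y = 3.92 ft, the central angle is θ = 2 arccos(1 − 2y/D) = 3.311 rad. Then A = (D²/8)(θ − sin θ) = 22.73 ft² and P = Dθ/2 = 11.97 ft. Hydraulic radius R = A/P = 22.73/11.97 = 1.899 ft. Q_B = (1.486/0.039)·22.73·1.899^(2/3)·√0.0027 = 69.02 ft³/s.
The larger discharge is 69.02 ft³/s and the smaller is 3.406 ft³/s; the ratio is 20.3.

20.3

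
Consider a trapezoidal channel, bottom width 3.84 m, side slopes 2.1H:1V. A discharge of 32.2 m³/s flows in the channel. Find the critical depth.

y_c = 1.47 m

At critical depth, Q² T / (g A³) = 1, i.e. A³/T = Q²/g = 32.2²/9.81 = 105.7.
Try y = 1.78 m: A³/T = 216.9 — over.
Try y = 1.47 m: A³/T = 105.4 — close enough.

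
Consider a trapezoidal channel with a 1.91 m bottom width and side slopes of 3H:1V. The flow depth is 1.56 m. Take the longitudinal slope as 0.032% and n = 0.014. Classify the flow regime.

With bottom width b = 1.91 m and side slope z = 3: A = (b + zy)y = (1.91 + 3×1.56)×1.56 = 10.28 m²; P = b + 2y√(1+z²) = 1.91 + 2×1.56×3.162 = 11.78 m.
Hydraulic radius R = A/P = 10.28/11.78 = 0.873 m.
V = (1/n) R^(2/3) √S = (1/0.014) × 0.873^(2/3) × √0.00032 = 1.167 m/s. Hydraulic depth D_h = A/T = 10.28/11.27 = 0.9122 m.
Froude number Fr = V/√(g·D_h) = 1.167/√(9.81×0.9122) = 0.39, which is less than 1, so the flow is subcritical.

subcritical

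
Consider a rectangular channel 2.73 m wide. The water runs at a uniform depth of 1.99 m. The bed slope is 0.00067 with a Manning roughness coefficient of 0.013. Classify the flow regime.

Flow area A = b·y = 2.73 × 1.99 = 5.433 m². Wetted perimeter P = b + 2y = 2.73 + 2×1.99 = 6.71 m.
Hydraulic radius R = A/P = 5.433/6.71 = 0.8096 m.
V = (1/n) R^(2/3) √S = (1/0.013) × 0.8096^(2/3) × √0.00067 = 1.73 m/s. Hydraulic depth D_h = A/T = 5.433/2.73 = 1.99 m.
Froude number Fr = V/√(g·D_h) = 1.73/√(9.81×1.99) = 0.391, which is less than 1, so the flow is subcritical.

subcritical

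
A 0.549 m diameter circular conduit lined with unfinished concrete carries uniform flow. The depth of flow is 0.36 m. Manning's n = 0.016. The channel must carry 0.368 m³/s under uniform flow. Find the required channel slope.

S = 0.0149

For a circular section of diameter D = 0.549 m at depth y = 0.36 m, the central angle is θ = 2 arccos(1 − 2y/D) = 3.775 rad. Then A = (D²/8)(θ − sin θ) = 0.1645 m² and P = Dθ/2 = 1.036 m.
Hydraulic radius R = A/P = 0.1645/1.036 = 0.1588 m.
From Manning's equation, S = [nQ / (1 A R^(2/3))]² = [0.016 × 0.368 / (1 × 0.1645 × 0.1588^(2/3))]² = 0.0149.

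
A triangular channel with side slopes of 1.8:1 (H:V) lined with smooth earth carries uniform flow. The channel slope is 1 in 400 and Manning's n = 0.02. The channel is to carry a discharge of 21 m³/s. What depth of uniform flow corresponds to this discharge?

Manning's equation rearranged: A R^(2/3) = nQ / (1·√S) = 0.02 × 21 / (√0.0025) = 8.4.
At y = 1.63 m: A R^(2/3) = 3.815 — low.
At y = 2.74 m: A R^(2/3) = 15.24 — high.
At y = 2.19 m: A R^(2/3) = 8.385 — ≈ 8.4.

y_n = 2.19 m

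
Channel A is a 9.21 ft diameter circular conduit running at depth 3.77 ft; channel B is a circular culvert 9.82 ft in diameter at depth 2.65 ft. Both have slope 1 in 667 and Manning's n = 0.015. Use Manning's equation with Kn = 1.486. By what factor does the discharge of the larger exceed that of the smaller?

Channel A: For a circular section of diameter D = 9.21 ft at depth y = 3.77 ft, the central angle is θ = 2 arccos(1 − 2y/D) = 2.777 rad. Then A = (D²/8)(θ − sin θ) = 25.66 ft² and P = Dθ/2 = 12.79 ft. Hydraulic radius R = A/P = 25.66/12.79 = 2.007 ft. Q_A = (1.486/0.015)·25.66·2.007^(2/3)·√0.001499 = 156.6 ft³/s.
Channel B: For a circular section of diameter D = 9.82 ft at depth y = 2.65 ft, the central angle is θ = 2 arccos(1 − 2y/D) = 2.185 rad. Then A = (D²/8)(θ − sin θ) = 16.49 ft² and P = Dθ/2 = 10.73 ft. Hydraulic radius R = A/P = 16.49/10.73 = 1.537 ft. Q_B = (1.486/0.015)·16.49·1.537^(2/3)·√0.001499 = 84.22 ft³/s.
The larger discharge is 156.6 ft³/s and the smaller is 84.22 ft³/s; the ratio is 1.86.

1.86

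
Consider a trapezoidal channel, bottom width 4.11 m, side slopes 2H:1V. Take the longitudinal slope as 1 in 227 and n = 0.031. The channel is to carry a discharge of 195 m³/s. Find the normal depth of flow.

Manning's equation rearranged: A R^(2/3) = nQ / (1·√S) = 0.031 × 195 / (√0.004405) = 91.08.
Trying y = 5.16 m: A R^(2/3) = 145.8 — too large.
Trying y = 3.49 m: A R^(2/3) = 60.68 — too small.
Trying y = 4.19 m: A R^(2/3) = 90.93 — ≈ 91.08.

y_n = 4.19 m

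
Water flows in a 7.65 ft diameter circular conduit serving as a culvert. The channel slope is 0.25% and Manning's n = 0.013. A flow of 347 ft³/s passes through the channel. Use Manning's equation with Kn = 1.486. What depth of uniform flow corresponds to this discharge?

Manning's equation rearranged: A R^(2/3) = nQ / (1.486·√S) = 0.013 × 347 / (1.486 × √0.0025) = 60.71.
At y = 4.82 ft: A R^(2/3) = 51.2 — low.
At y = 5.97 ft: A R^(2/3) = 67.49 — high.
At y = 5.45 ft: A R^(2/3) = 60.65 — close enough.

y_n = 5.45 ft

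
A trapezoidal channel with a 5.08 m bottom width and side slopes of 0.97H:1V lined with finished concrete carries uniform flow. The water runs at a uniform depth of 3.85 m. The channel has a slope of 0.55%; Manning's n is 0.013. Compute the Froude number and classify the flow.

supercritical

With bottom width b = 5.08 m and side slope z = 0.97: A = (b + zy)y = (5.08 + 0.97×3.85)×3.85 = 33.94 m²; P = b + 2y√(1+z²) = 5.08 + 2×3.85×1.393 = 15.81 m.
Hydraulic radius R = A/P = 33.94/15.81 = 2.147 m.
V = (1/n) R^(2/3) √S = (1/0.013) × 2.147^(2/3) × √0.0055 = 9.494 m/s. Hydraulic depth D_h = A/T = 33.94/12.55 = 2.704 m.
Froude number Fr = V/√(g·D_h) = 9.494/√(9.81×2.704) = 1.84, which is greater than 1, so the flow is supercritical.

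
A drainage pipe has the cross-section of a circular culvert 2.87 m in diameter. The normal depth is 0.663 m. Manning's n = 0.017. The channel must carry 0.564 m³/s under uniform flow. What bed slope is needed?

S = 0.00025

For a circular section of diameter D = 2.87 m at depth y = 0.663 m, the central angle is θ = 2 arccos(1 − 2y/D) = 2.006 rad. Then A = (D²/8)(θ − sin θ) = 1.131 m² and P = Dθ/2 = 2.878 m.
Hydraulic radius R = A/P = 1.131/2.878 = 0.393 m.
From Manning's equation, S = [nQ / (1 A R^(2/3))]² = [0.017 × 0.564 / (1 × 1.131 × 0.393^(2/3))]² = 0.00025.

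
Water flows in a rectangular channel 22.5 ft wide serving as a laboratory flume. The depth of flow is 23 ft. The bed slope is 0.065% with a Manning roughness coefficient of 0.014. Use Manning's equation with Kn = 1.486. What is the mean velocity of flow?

Flow area A = b·y = 22.5 × 23 = 517.5 ft². Wetted perimeter P = b + 2y = 22.5 + 2×23 = 68.5 ft.
Hydraulic radius R = A/P = 517.5/68.5 = 7.555 ft.
From Manning's equation, V = (1.486/n) R^(2/3) S^(1/2) = (1.486/0.014) × 7.555^(2/3) × 0.00065^(1/2) = 10.4 ft/s.

V = 10.4 ft/s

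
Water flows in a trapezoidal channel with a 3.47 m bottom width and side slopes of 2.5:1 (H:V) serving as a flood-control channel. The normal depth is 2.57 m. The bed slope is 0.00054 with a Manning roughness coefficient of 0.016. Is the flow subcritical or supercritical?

With bottom width b = 3.47 m and side slope z = 2.5: A = (b + zy)y = (3.47 + 2.5×2.57)×2.57 = 25.43 m²; P = b + 2y√(1+z²) = 3.47 + 2×2.57×2.693 = 17.31 m.
Hydraulic radius R = A/P = 25.43/17.31 = 1.469 m.
V = (1/n) R^(2/3) √S = (1/0.016) × 1.469^(2/3) × √0.00054 = 1.877 m/s. Hydraulic depth D_h = A/T = 25.43/16.32 = 1.558 m.
Froude number Fr = V/√(g·D_h) = 1.877/√(9.81×1.558) = 0.48, which is less than 1, so the flow is subcritical.

subcritical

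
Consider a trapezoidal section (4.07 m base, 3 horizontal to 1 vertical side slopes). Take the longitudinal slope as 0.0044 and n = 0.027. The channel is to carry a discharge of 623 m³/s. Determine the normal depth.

Manning's equation rearranged: A R^(2/3) = nQ / (1·√S) = 0.027 × 623 / (√0.0044) = 253.6.
Try y = 4.85 m: A R^(2/3) = 170.7 — low.
Try y = 6.3 m: A R^(2/3) = 320.5 — high.
Try y = 5.72 m: A R^(2/3) = 253.6 — matches.

y_n = 5.72 m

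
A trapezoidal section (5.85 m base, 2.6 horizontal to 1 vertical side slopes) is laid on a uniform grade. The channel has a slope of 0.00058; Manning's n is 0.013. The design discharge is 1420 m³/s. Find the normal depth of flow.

Manning's equation rearranged: A R^(2/3) = nQ / (1·√S) = 0.013 × 1420 / (√0.00058) = 766.5.
At y = 11.2 m: A R^(2/3) = 1255 — over.
At y = 7.49 m: A R^(2/3) = 476.9 — short.
At y = 9.14 m: A R^(2/3) = 766.7 — matches.

y_n = 9.14 m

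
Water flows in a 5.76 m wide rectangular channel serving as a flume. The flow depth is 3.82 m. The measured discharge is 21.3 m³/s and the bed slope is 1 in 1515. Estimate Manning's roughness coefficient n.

n = 0.0369

Flow area A = b·y = 5.76 × 3.82 = 22 m². Wetted perimeter P = b + 2y = 5.76 + 2×3.82 = 13.4 m.
Hydraulic radius R = A/P = 22/13.4 = 1.642 m.
Rearranging Manning's equation: n = (1/Q) A R^(2/3) S^(1/2) = (1/21.3) × 22 × 1.642^(2/3) × √0.0006601 = 0.0369.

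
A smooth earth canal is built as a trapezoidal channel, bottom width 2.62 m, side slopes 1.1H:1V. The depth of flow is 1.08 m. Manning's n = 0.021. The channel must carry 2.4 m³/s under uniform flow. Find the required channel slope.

With bottom width b = 2.62 m and side slope z = 1.1: A = (b + zy)y = (2.62 + 1.1×1.08)×1.08 = 4.113 m²; P = b + 2y√(1+z²) = 2.62 + 2×1.08×1.487 = 5.831 m.
Hydraulic radius R = A/P = 4.113/5.831 = 0.7053 m.
From Manning's equation, S = [nQ / (1 A R^(2/3))]² = [0.021 × 2.4 / (1 × 4.113 × 0.7053^(2/3))]² = 0.000239.

S = 0.000239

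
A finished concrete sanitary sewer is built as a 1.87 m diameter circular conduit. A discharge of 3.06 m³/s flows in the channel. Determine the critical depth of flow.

y_c = 0.848 m

At critical depth, Q² T / (g A³) = 1, i.e. A³/T = Q²/g = 3.06²/9.81 = 0.9545.
Trying y = 0.604 m: A³/T = 0.2584 — too small.
Trying y = 0.964 m: A³/T = 1.556 — too large.
Trying y = 0.848 m: A³/T = 0.9533 — close enough.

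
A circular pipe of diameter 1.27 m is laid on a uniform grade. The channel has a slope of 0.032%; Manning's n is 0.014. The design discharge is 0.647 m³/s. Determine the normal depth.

Manning's equation rearranged: A R^(2/3) = nQ / (1·√S) = 0.014 × 0.647 / (√0.00032) = 0.5064.
Trying y = 0.788 m: A R^(2/3) = 0.4167 — too small.
Trying y = 1.04 m: A R^(2/3) = 0.5891 — too large.
Trying y = 0.907 m: A R^(2/3) = 0.5065 — close enough.

y_n = 0.907 m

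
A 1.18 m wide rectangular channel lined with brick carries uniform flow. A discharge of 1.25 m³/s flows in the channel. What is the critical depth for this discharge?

y_c = 0.485 m

For a rectangular channel, critical depth y_c = (q²/g)^(1/3) where q = Q/b = 1.25/1.18 = 1.059 m²/s.
So y_c = (1.059²/9.81)^(1/3) = 0.485 m.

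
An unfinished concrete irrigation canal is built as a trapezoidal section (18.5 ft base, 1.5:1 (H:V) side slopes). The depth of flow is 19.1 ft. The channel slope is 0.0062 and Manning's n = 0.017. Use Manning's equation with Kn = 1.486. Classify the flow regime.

With bottom width b = 18.5 ft and side slope z = 1.5: A = (b + zy)y = (18.5 + 1.5×19.1)×19.1 = 900.6 ft²; P = b + 2y√(1+z²) = 18.5 + 2×19.1×1.803 = 87.37 ft.
Hydraulic radius R = A/P = 900.6/87.37 = 10.31 ft.
V = (1.486/n) R^(2/3) √S = (1.486/0.017) × 10.31^(2/3) × √0.0062 = 32.6 ft/s. Hydraulic depth D_h = A/T = 900.6/75.8 = 11.88 ft.
Froude number Fr = V/√(g·D_h) = 32.6/√(32.2×11.88) = 1.67, which is greater than 1, so the flow is supercritical.

supercritical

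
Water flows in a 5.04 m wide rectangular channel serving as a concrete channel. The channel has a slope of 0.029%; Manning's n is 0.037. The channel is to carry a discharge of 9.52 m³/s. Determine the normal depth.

Manning's equation rearranged: A R^(2/3) = nQ / (1·√S) = 0.037 × 9.52 / (√0.00029) = 20.68.
At y = 3.56 m: A R^(2/3) = 23.25 — high.
At y = 2.43 m: A R^(2/3) = 14.11 — low.
At y = 3.25 m: A R^(2/3) = 20.69 — close enough.

y_n = 3.25 m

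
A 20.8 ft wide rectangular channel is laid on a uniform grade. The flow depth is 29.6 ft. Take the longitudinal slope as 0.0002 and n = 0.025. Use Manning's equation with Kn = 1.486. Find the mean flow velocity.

Flow area A = b·y = 20.8 × 29.6 = 615.7 ft². Wetted perimeter P = b + 2y = 20.8 + 2×29.6 = 80 ft.
Hydraulic radius R = A/P = 615.7/80 = 7.696 ft.
From Manning's equation, V = (1.486/n) R^(2/3) S^(1/2) = (1.486/0.025) × 7.696^(2/3) × 0.0002^(1/2) = 3.28 ft/s.

V = 3.28 ft/s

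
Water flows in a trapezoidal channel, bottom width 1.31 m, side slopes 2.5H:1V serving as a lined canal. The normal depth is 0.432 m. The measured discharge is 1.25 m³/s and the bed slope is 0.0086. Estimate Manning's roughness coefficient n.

n = 0.0331

With bottom width b = 1.31 m and side slope z = 2.5: A = (b + zy)y = (1.31 + 2.5×0.432)×0.432 = 1.032 m²; P = b + 2y√(1+z²) = 1.31 + 2×0.432×2.693 = 3.636 m.
Hydraulic radius R = A/P = 1.032/3.636 = 0.2839 m.
Rearranging Manning's equation: n = (1/Q) A R^(2/3) S^(1/2) = (1/1.25) × 1.032 × 0.2839^(2/3) × √0.0086 = 0.0331.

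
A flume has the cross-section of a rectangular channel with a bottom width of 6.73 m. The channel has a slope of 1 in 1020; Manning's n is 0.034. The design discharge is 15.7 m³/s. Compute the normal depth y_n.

Manning's equation rearranged: A R^(2/3) = nQ / (1·√S) = 0.034 × 15.7 / (√0.0009804) = 17.05.
Try y = 1.87 m: A R^(2/3) = 14.23 — short.
Try y = 2.42 m: A R^(2/3) = 20.46 — over.
Try y = 2.12 m: A R^(2/3) = 17 — ≈ 17.05.

y_n = 2.12 m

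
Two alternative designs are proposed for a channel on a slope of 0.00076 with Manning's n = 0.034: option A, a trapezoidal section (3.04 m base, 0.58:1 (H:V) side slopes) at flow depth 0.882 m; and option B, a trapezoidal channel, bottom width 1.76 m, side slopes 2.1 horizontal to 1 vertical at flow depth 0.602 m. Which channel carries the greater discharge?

channel A

Channel A: With bottom width b = 3.04 m and side slope z = 0.58: A = (b + zy)y = (3.04 + 0.58×0.882)×0.882 = 3.132 m²; P = b + 2y√(1+z²) = 3.04 + 2×0.882×1.156 = 5.079 m. Hydraulic radius R = A/P = 3.132/5.079 = 0.6167 m. Q_A = (1/0.034)·3.132·0.6167^(2/3)·√0.00076 = 1.84 m³/s.
Channel B: With bottom width b = 1.76 m and side slope z = 2.1: A = (b + zy)y = (1.76 + 2.1×0.602)×0.602 = 1.821 m²; P = b + 2y√(1+z²) = 1.76 + 2×0.602×2.326 = 4.56 m. Hydraulic radius R = A/P = 1.821/4.56 = 0.3992 m. Q_B = (1/0.034)·1.821·0.3992^(2/3)·√0.00076 = 0.8003 m³/s.
Q_A = 1.84 m³/s vs Q_B = 0.8003 m³/s, so channel A carries more.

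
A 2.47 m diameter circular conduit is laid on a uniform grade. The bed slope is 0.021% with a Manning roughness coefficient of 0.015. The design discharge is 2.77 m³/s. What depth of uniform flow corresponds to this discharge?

y_n = 1.71 m

Manning's equation rearranged: A R^(2/3) = nQ / (1·√S) = 0.015 × 2.77 / (√0.00021) = 2.867.
Try y = 1.5 m: A R^(2/3) = 2.378 — too small.
Try y = 2.18 m: A R^(2/3) = 3.669 — too large.
Try y = 1.71 m: A R^(2/3) = 2.867 — ≈ 2.867.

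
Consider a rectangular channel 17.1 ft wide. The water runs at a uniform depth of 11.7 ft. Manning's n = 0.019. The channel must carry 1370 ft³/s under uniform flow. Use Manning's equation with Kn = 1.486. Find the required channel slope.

Flow area A = b·y = 17.1 × 11.7 = 200.1 ft². Wetted perimeter P = b + 2y = 17.1 + 2×11.7 = 40.5 ft.
Hydraulic radius R = A/P = 200.1/40.5 = 4.94 ft.
From Manning's equation, S = [nQ / (1.486 A R^(2/3))]² = [0.019 × 1370 / (1.486 × 200.1 × 4.94^(2/3))]² = 0.000911.

S = 0.000911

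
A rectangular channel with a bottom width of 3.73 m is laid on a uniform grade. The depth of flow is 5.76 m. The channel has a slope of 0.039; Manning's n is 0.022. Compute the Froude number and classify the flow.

Flow area A = b·y = 3.73 × 5.76 = 21.48 m². Wetted perimeter P = b + 2y = 3.73 + 2×5.76 = 15.25 m.
Hydraulic radius R = A/P = 21.48/15.25 = 1.409 m.
V = (1/n) R^(2/3) √S = (1/0.022) × 1.409^(2/3) × √0.039 = 11.28 m/s. Hydraulic depth D_h = A/T = 21.48/3.73 = 5.76 m.
Froude number Fr = V/√(g·D_h) = 11.28/√(9.81×5.76) = 1.5, which is greater than 1, so the flow is supercritical.

supercritical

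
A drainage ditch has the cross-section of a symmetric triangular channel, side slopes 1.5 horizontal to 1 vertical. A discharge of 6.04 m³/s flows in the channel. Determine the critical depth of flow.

At critical depth, Q² T / (g A³) = 1, i.e. A³/T = Q²/g = 6.04²/9.81 = 3.719.
Try y = 1.12 m: A³/T = 1.983 — short.
Try y = 1.5 m: A³/T = 8.543 — over.
Try y = 1.27 m: A³/T = 3.717 — matches.

y_c = 1.27 m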